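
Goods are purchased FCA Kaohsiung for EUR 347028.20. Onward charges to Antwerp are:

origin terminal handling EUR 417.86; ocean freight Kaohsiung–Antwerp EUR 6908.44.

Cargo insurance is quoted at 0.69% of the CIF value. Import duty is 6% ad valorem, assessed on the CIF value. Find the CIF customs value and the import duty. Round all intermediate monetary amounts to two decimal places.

CIF value: EUR 356816.53; import duty: EUR 21408.99

Let C be the CIF value. C = FCA price + pre-shipment costs + freight + 0.69% × C
C − 0.69% × C = 347028.20 + 417.86 + 6908.44
0.9931 × C = 354354.50
C = 354354.50 / 0.9931 = 356816.53
Insurance premium = 0.69% × 356816.53 = 2462.03
Import duty = 356816.53 × 6% = 21408.99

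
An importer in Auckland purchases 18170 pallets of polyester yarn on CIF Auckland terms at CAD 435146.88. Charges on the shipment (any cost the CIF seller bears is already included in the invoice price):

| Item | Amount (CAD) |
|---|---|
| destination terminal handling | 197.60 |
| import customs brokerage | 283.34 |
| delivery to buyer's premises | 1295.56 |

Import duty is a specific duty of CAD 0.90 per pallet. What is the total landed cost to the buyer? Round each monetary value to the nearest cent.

Total landed cost: CAD 453276.38

CIF: the seller pays costs through ocean freight and marine insurance to the destination port.
The CIF price already equals the CIF value: 435146.88
Import duty = 18170 × 0.90 = 16353.00
Buyer bears: destination terminal 197.60 + brokerage 283.34 + delivery 1295.56 + duty 16353.00 = 18129.50
Landed cost = invoice 435146.88 + 18129.50 = 453276.38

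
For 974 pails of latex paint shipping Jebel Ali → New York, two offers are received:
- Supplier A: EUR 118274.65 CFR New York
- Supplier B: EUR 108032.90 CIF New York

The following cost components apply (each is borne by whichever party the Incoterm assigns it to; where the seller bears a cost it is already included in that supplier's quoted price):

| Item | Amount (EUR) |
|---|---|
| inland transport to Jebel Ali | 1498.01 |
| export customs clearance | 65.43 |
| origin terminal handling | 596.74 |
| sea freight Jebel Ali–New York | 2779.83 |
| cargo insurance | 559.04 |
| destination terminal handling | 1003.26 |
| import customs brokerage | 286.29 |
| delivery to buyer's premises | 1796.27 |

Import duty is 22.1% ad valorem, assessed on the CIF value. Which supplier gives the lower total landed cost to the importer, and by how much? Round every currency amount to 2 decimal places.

Supplier A (CFR):
CIF value = CFR price + insurance = 118274.65 + 559.04 = 118833.69
Import duty = 118833.69 × 22.1% = 26262.25
Buyer bears (A): 559.04 + 1003.26 + 286.29 + 1796.27 = 3644.86
Landed cost (A) = invoice 118274.65 + 3644.86 + duty 26262.25 = 148181.76
Supplier B (CIF):
The CIF price already equals the CIF value: 108032.90
Import duty = 108032.90 × 22.1% = 23875.27
Buyer bears (B): 1003.26 + 286.29 + 1796.27 = 3085.82
Landed cost (B) = invoice 108032.90 + 3085.82 + duty 23875.27 = 134993.99
Difference = |148181.76 − 134993.99| = 13187.77

Supplier B is cheaper by EUR 13187.77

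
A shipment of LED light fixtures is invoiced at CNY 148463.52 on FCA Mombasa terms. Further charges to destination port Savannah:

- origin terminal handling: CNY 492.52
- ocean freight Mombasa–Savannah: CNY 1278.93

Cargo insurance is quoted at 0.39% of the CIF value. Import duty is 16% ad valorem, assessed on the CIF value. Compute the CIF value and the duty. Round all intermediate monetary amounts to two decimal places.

Let C be the CIF value. C = FCA price + pre-shipment costs + freight + 0.39% × C
C − 0.39% × C = 148463.52 + 492.52 + 1278.93
0.9961 × C = 150234.97
C = 150234.97 / 0.9961 = 150823.18
Insurance premium = 0.39% × 150823.18 = 588.21
Import duty = 150823.18 × 16% = 24131.71

CIF value: CNY 150823.18; import duty: CNY 24131.71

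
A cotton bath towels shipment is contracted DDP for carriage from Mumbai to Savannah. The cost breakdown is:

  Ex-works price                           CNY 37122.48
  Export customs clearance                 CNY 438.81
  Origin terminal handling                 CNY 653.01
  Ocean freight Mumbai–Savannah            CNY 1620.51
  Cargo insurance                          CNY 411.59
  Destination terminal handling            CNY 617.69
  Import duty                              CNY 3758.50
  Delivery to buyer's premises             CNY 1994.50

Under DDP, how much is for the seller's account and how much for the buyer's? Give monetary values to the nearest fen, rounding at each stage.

Seller: CNY 46617.09; buyer: CNY 0.00

DDP: the seller bears all costs including import duty.
Seller's account: goods 37122.48 + export clearance 438.81 + origin terminal 653.01 + freight 1620.51 + insurance 411.59 + destination terminal 617.69 + duty 3758.50 + delivery 1994.50 = 46617.09
Buyer's account: 0.00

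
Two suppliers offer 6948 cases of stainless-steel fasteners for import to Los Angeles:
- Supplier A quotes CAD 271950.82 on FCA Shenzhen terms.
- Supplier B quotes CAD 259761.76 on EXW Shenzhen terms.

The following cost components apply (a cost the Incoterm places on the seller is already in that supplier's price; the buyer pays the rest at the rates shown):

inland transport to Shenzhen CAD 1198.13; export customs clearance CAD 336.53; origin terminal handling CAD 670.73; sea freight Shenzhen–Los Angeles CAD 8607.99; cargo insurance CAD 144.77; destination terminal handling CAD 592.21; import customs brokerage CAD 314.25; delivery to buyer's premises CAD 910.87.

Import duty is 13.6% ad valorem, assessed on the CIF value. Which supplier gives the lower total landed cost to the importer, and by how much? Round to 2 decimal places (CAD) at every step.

Supplier A (FCA):
CIF value = FCA price + origin terminal + freight + insurance = 271950.82 + 670.73 + 8607.99 + 144.77 = 281374.31
Import duty = 281374.31 × 13.6% = 38266.91
Buyer bears (A): 670.73 + 8607.99 + 144.77 + 592.21 + 314.25 + 910.87 = 11240.82
Landed cost (A) = invoice 271950.82 + 11240.82 + duty 38266.91 = 321458.55
Supplier B (EXW):
CIF value = EXW price + inland to port + export clearance + origin terminal + freight + insurance = 259761.76 + 1198.13 + 336.53 + 670.73 + 8607.99 + 144.77 = 270719.91
Import duty = 270719.91 × 13.6% = 36817.91
Buyer bears (B): 1198.13 + 336.53 + 670.73 + 8607.99 + 144.77 + 592.21 + 314.25 + 910.87 = 12775.48
Landed cost (B) = invoice 259761.76 + 12775.48 + duty 36817.91 = 309355.15
Difference = |321458.55 − 309355.15| = 12103.40

Supplier B is cheaper by CAD 12103.40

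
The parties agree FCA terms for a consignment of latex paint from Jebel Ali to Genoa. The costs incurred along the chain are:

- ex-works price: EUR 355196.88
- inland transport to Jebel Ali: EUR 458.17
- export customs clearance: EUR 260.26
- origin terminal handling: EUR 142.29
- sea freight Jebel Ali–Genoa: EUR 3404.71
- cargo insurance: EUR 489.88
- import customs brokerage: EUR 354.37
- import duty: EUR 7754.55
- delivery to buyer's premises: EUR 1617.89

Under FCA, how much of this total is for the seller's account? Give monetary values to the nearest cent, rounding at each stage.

FCA: the seller delivers export-cleared goods to the carrier; the buyer bears costs from that point.
Seller's account: goods 355196.88 + inland to port 458.17 + export clearance 260.26 = 355915.31
Buyer's account: origin terminal 142.29 + freight 3404.71 + insurance 489.88 + brokerage 354.37 + duty 7754.55 + delivery 1617.89 = 13763.69

Seller's account: EUR 355915.31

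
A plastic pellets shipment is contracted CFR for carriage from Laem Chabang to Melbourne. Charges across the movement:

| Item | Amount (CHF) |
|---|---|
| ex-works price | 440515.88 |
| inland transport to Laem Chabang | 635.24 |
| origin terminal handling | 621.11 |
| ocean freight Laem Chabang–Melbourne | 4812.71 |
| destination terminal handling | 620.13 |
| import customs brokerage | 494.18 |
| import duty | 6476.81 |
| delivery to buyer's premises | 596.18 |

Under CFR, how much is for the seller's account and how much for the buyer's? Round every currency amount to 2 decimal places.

CFR: the seller pays costs through ocean freight to the destination port, but not insurance.
Seller's account: goods 440515.88 + inland to port 635.24 + origin terminal 621.11 + freight 4812.71 = 446584.94
Buyer's account: destination terminal 620.13 + brokerage 494.18 + duty 6476.81 + delivery 596.18 = 8187.30

Seller: CHF 446584.94; buyer: CHF 8187.30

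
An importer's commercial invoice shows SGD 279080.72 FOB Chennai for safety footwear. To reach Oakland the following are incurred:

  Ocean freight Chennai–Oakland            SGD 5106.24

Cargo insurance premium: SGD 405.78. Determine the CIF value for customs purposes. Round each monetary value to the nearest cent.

CIF value: SGD 284592.74

CIF = FOB price + freight + insurance
CIF = 279080.72 + 5106.24 + 405.78 = 284592.74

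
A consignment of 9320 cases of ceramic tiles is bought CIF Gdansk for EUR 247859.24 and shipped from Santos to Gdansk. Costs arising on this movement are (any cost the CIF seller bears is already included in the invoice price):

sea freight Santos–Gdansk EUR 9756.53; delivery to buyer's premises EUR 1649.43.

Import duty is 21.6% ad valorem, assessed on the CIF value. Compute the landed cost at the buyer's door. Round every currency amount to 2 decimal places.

CIF: the seller pays costs through ocean freight and marine insurance to the destination port.
Already in the invoice (seller's account under CIF): freight — exclude.
The CIF price already equals the CIF value: 247859.24
Import duty = 247859.24 × 21.6% = 53537.60
Buyer bears: delivery 1649.43 + duty 53537.60 = 55187.03
Landed cost = invoice 247859.24 + 55187.03 = 303046.27

Total landed cost: EUR 303046.27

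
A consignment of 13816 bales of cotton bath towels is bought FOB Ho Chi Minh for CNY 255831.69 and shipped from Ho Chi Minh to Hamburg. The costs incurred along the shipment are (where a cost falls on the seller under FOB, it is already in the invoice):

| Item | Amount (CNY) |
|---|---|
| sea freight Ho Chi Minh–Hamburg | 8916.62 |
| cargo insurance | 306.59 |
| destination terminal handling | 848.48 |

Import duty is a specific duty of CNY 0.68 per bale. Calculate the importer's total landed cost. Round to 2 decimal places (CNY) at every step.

FOB: the seller bears costs until goods are on board at the origin port; the buyer bears freight, insurance and all costs thereafter.
CIF value = FOB price + freight + insurance = 255831.69 + 8916.62 + 306.59 = 265054.90
Import duty = 13816 × 0.68 = 9394.88
Buyer bears: freight 8916.62 + insurance 306.59 + destination terminal 848.48 + duty 9394.88 = 19466.57
Landed cost = invoice 255831.69 + 19466.57 = 275298.26

Total landed cost: CNY 275298.26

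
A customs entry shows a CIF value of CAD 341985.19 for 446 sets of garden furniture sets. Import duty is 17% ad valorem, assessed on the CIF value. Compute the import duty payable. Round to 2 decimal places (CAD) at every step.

Import duty: CAD 58137.48

Import duty = 341985.19 × 17% = 58137.48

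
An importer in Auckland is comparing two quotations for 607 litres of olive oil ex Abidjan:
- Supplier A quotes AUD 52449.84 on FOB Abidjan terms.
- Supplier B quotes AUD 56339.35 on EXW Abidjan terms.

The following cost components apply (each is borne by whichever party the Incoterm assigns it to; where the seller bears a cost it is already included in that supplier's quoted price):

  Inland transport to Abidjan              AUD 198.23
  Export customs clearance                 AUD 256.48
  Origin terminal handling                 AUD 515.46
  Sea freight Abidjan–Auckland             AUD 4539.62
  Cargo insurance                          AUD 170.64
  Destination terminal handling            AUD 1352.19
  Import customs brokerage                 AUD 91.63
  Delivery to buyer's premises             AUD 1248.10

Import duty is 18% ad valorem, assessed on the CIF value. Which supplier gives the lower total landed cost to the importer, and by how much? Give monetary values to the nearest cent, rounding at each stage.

Supplier A is cheaper by AUD 5734.42

Supplier A (FOB):
CIF value = FOB price + freight + insurance = 52449.84 + 4539.62 + 170.64 = 57160.10
Import duty = 57160.10 × 18% = 10288.82
Buyer bears (A): 4539.62 + 170.64 + 1352.19 + 91.63 + 1248.10 = 7402.18
Landed cost (A) = invoice 52449.84 + 7402.18 + duty 10288.82 = 70140.84
Supplier B (EXW):
CIF value = EXW price + inland to port + export clearance + origin terminal + freight + insurance = 56339.35 + 198.23 + 256.48 + 515.46 + 4539.62 + 170.64 = 62019.78
Import duty = 62019.78 × 18% = 11163.56
Buyer bears (B): 198.23 + 256.48 + 515.46 + 4539.62 + 170.64 + 1352.19 + 91.63 + 1248.10 = 8372.35
Landed cost (B) = invoice 56339.35 + 8372.35 + duty 11163.56 = 75875.26
Difference = |70140.84 − 75875.26| = 5734.42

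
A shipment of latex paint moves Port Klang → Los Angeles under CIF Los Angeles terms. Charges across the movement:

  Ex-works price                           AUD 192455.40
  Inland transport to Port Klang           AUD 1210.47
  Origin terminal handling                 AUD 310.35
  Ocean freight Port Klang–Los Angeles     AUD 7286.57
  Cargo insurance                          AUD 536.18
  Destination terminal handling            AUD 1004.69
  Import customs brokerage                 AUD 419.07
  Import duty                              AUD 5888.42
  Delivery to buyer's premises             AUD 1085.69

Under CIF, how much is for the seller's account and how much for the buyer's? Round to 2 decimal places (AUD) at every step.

Seller: AUD 201798.97; buyer: AUD 8397.87

CIF: the seller pays costs through ocean freight and marine insurance to the destination port.
Seller's account: goods 192455.40 + inland to port 1210.47 + origin terminal 310.35 + freight 7286.57 + insurance 536.18 = 201798.97
Buyer's account: destination terminal 1004.69 + brokerage 419.07 + duty 5888.42 + delivery 1085.69 = 8397.87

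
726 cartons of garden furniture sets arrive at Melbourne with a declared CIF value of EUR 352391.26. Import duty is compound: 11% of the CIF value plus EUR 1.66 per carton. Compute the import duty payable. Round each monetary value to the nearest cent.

Ad valorem component: 352391.26 × 11% = 38763.04
Specific component: 726 × 1.66 = 1205.16
Import duty = 38763.04 + 1205.16 = 39968.20

Import duty: EUR 39968.20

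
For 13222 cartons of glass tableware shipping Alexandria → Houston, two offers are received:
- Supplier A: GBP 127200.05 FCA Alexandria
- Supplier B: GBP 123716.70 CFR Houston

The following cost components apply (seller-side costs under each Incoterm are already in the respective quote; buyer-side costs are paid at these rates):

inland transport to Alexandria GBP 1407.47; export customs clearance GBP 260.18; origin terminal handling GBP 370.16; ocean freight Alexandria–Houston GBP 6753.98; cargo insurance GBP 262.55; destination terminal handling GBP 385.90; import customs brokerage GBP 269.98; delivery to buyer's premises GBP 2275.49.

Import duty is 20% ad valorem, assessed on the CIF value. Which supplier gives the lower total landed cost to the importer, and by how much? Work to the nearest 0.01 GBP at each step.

Supplier B is cheaper by GBP 12728.99

Supplier A (FCA):
CIF value = FCA price + origin terminal + freight + insurance = 127200.05 + 370.16 + 6753.98 + 262.55 = 134586.74
Import duty = 134586.74 × 20% = 26917.35
Buyer bears (A): 370.16 + 6753.98 + 262.55 + 385.90 + 269.98 + 2275.49 = 10318.06
Landed cost (A) = invoice 127200.05 + 10318.06 + duty 26917.35 = 164435.46
Supplier B (CFR):
CIF value = CFR price + insurance = 123716.70 + 262.55 = 123979.25
Import duty = 123979.25 × 20% = 24795.85
Buyer bears (B): 262.55 + 385.90 + 269.98 + 2275.49 = 3193.92
Landed cost (B) = invoice 123716.70 + 3193.92 + duty 24795.85 = 151706.47
Difference = |164435.46 − 151706.47| = 12728.99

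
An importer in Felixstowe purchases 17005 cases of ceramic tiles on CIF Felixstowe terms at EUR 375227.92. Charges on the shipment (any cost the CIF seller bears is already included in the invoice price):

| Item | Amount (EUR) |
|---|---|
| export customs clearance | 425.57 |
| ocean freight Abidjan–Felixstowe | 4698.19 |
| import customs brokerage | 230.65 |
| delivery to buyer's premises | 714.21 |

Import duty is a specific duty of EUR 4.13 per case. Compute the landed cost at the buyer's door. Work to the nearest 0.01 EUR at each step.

Total landed cost: EUR 446403.43

CIF: the seller pays costs through ocean freight and marine insurance to the destination port.
Already in the invoice (seller's account under CIF): export clearance, freight — exclude.
The CIF price already equals the CIF value: 375227.92
Import duty = 17005 × 4.13 = 70230.65
Buyer bears: brokerage 230.65 + delivery 714.21 + duty 70230.65 = 71175.51
Landed cost = invoice 375227.92 + 71175.51 = 446403.43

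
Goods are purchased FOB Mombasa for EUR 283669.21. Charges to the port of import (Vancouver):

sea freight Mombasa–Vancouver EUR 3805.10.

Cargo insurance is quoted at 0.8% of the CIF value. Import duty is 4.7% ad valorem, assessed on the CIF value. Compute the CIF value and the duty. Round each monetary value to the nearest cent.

Let C be the CIF value. C = FOB price + freight + 0.8% × C
C − 0.8% × C = 283669.21 + 3805.10
0.992 × C = 287474.31
C = 287474.31 / 0.992 = 289792.65
Insurance premium = 0.8% × 289792.65 = 2318.34
Import duty = 289792.65 × 4.7% = 13620.25

CIF value: EUR 289792.65; import duty: EUR 13620.25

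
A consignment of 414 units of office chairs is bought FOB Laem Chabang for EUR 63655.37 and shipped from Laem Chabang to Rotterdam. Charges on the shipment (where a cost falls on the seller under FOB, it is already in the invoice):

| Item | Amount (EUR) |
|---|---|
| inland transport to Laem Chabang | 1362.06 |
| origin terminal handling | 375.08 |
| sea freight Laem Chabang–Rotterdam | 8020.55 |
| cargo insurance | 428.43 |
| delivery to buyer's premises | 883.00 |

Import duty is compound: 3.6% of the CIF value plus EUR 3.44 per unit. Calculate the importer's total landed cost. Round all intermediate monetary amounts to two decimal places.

FOB: the seller bears costs until goods are on board at the origin port; the buyer bears freight, insurance and all costs thereafter.
Already in the invoice (seller's account under FOB): inland to port, origin terminal — exclude.
CIF value = FOB price + freight + insurance = 63655.37 + 8020.55 + 428.43 = 72104.35
Ad valorem component: 72104.35 × 3.6% = 2595.76
Specific component: 414 × 3.44 = 1424.16
Import duty = 2595.76 + 1424.16 = 4019.92
Buyer bears: freight 8020.55 + insurance 428.43 + delivery 883.00 + duty 4019.92 = 13351.90
Landed cost = invoice 63655.37 + 13351.90 = 77007.27

Total landed cost: EUR 77007.27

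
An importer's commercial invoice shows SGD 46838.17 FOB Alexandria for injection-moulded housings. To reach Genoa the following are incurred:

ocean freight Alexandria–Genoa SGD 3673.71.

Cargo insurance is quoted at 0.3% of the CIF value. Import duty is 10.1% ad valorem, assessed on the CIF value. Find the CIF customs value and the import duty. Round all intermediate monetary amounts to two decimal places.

Let C be the CIF value. C = FOB price + freight + 0.3% × C
C − 0.3% × C = 46838.17 + 3673.71
0.997 × C = 50511.88
C = 50511.88 / 0.997 = 50663.87
Insurance premium = 0.3% × 50663.87 = 151.99
Import duty = 50663.87 × 10.1% = 5117.05

CIF value: SGD 50663.87; import duty: SGD 5117.05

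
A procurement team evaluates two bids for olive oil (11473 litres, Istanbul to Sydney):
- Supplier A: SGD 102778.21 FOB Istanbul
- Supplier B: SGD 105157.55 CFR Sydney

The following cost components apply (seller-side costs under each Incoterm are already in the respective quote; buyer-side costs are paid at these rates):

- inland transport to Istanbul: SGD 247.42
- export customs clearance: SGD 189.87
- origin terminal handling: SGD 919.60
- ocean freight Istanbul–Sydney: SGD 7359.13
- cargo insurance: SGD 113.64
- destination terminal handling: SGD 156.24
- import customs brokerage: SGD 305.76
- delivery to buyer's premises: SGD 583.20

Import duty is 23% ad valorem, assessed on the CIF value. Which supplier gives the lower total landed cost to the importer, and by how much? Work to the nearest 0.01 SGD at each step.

Supplier A (FOB):
CIF value = FOB price + freight + insurance = 102778.21 + 7359.13 + 113.64 = 110250.98
Import duty = 110250.98 × 23% = 25357.73
Buyer bears (A): 7359.13 + 113.64 + 156.24 + 305.76 + 583.20 = 8517.97
Landed cost (A) = invoice 102778.21 + 8517.97 + duty 25357.73 = 136653.91
Supplier B (CFR):
CIF value = CFR price + insurance = 105157.55 + 113.64 = 105271.19
Import duty = 105271.19 × 23% = 24212.37
Buyer bears (B): 113.64 + 156.24 + 305.76 + 583.20 = 1158.84
Landed cost (B) = invoice 105157.55 + 1158.84 + duty 24212.37 = 130528.76
Difference = |136653.91 − 130528.76| = 6125.15

Supplier B is cheaper by SGD 6125.15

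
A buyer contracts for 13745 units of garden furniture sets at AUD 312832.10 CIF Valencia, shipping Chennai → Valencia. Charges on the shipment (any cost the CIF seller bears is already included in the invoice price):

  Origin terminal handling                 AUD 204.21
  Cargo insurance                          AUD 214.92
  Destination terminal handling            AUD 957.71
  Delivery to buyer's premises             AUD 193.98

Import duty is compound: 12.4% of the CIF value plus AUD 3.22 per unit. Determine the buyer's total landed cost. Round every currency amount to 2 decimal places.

Total landed cost: AUD 397033.87

CIF: the seller pays costs through ocean freight and marine insurance to the destination port.
Already in the invoice (seller's account under CIF): origin terminal, insurance — exclude.
The CIF price already equals the CIF value: 312832.10
Ad valorem component: 312832.10 × 12.4% = 38791.18
Specific component: 13745 × 3.22 = 44258.90
Import duty = 38791.18 + 44258.90 = 83050.08
Buyer bears: destination terminal 957.71 + delivery 193.98 + duty 83050.08 = 84201.77
Landed cost = invoice 312832.10 + 84201.77 = 397033.87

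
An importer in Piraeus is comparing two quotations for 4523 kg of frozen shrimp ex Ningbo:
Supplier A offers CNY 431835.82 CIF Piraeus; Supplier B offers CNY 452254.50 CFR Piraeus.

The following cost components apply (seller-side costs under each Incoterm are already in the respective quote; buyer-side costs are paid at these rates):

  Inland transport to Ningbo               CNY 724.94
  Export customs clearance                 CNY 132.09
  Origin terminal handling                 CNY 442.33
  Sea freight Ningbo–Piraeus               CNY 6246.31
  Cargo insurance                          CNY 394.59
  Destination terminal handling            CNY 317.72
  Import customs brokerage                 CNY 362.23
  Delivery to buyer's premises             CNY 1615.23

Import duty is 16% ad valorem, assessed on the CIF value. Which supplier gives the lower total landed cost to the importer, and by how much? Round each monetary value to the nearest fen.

Supplier A (CIF):
The CIF price already equals the CIF value: 431835.82
Import duty = 431835.82 × 16% = 69093.73
Buyer bears (A): 317.72 + 362.23 + 1615.23 = 2295.18
Landed cost (A) = invoice 431835.82 + 2295.18 + duty 69093.73 = 503224.73
Supplier B (CFR):
CIF value = CFR price + insurance = 452254.50 + 394.59 = 452649.09
Import duty = 452649.09 × 16% = 72423.85
Buyer bears (B): 394.59 + 317.72 + 362.23 + 1615.23 = 2689.77
Landed cost (B) = invoice 452254.50 + 2689.77 + duty 72423.85 = 527368.12
Difference = |503224.73 − 527368.12| = 24143.39

Supplier A is cheaper by CNY 24143.39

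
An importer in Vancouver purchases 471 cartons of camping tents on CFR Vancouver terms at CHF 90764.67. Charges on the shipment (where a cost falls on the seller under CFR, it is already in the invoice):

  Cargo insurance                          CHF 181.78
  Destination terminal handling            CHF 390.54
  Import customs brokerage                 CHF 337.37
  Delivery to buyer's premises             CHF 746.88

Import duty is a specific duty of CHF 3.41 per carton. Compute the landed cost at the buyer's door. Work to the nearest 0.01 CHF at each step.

Total landed cost: CHF 94027.35

CFR: the seller pays costs through ocean freight to the destination port, but not insurance.
CIF value = CFR price + insurance = 90764.67 + 181.78 = 90946.45
Import duty = 471 × 3.41 = 1606.11
Buyer bears: insurance 181.78 + destination terminal 390.54 + brokerage 337.37 + delivery 746.88 + duty 1606.11 = 3262.68
Landed cost = invoice 90764.67 + 3262.68 = 94027.35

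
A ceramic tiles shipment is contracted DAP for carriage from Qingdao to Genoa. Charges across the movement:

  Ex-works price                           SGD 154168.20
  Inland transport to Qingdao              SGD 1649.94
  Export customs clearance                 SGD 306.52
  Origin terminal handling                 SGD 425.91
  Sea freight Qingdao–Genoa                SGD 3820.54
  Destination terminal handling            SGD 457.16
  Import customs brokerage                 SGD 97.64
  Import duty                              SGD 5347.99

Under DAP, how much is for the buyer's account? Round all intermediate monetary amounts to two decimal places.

DAP: the seller bears all costs to the named destination except import duty and clearance.
Seller's account: goods 154168.20 + inland to port 1649.94 + export clearance 306.52 + origin terminal 425.91 + freight 3820.54 + destination terminal 457.16 = 160828.27
Buyer's account: brokerage 97.64 + duty 5347.99 = 5445.63

Buyer's account: SGD 5445.63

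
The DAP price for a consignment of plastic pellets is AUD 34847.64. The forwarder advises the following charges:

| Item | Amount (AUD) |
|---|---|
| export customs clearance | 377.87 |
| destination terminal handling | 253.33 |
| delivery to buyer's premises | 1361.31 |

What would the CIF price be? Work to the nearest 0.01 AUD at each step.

CIF price: AUD 33233.00

Not relevant to the conversion: export clearance — on the seller under both DAP and CIF; already in the DAP price and stays in the CIF price.
From DAP to CIF, the seller no longer bears: destination terminal, delivery.
CIF price = 34847.64 − 253.33 − 1361.31 = 33233.00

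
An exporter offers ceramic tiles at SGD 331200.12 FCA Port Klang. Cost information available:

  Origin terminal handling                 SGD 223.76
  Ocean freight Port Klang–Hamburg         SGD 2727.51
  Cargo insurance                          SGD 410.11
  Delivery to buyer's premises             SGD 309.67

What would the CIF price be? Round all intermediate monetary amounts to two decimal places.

CIF price: SGD 334561.50

Not relevant to the conversion: delivery — on the buyer under both terms; not part of either seller's price.
From FCA to CIF, the seller additionally bears: origin terminal, freight, insurance.
CIF price = 331200.12 + 223.76 + 2727.51 + 410.11 = 334561.50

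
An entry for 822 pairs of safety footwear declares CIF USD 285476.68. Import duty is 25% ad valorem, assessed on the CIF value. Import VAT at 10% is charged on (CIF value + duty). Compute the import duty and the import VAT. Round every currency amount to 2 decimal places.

Import duty = 285476.68 × 25% = 71369.17
VAT base = CIF + duty = 285476.68 + 71369.17 = 356845.85
Import VAT = 356845.85 × 10% = 35684.59

Import duty: USD 71369.17; import VAT: USD 35684.59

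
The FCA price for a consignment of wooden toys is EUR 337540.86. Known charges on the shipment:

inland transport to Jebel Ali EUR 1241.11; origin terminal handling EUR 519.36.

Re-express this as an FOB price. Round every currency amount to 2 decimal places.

Not relevant to the conversion: inland to port — on the seller under both FCA and FOB; already in the FCA price and stays in the FOB price.
From FCA to FOB, the seller additionally bears: origin terminal.
FOB price = 337540.86 + 519.36 = 338060.22

FOB price: EUR 338060.22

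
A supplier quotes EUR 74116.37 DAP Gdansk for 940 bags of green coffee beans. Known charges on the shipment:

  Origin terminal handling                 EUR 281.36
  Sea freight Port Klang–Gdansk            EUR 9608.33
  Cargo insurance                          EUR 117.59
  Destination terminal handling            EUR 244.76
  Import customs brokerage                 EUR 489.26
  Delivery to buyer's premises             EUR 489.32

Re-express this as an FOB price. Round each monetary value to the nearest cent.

Not relevant to the conversion: origin terminal — on the seller under both DAP and FOB; already in the DAP price and stays in the FOB price. brokerage — on the buyer under both terms; not part of either seller's price.
From DAP to FOB, the seller no longer bears: freight, insurance, destination terminal, delivery.
FOB price = 74116.37 − 9608.33 − 117.59 − 244.76 − 489.32 = 63656.37

FOB price: EUR 63656.37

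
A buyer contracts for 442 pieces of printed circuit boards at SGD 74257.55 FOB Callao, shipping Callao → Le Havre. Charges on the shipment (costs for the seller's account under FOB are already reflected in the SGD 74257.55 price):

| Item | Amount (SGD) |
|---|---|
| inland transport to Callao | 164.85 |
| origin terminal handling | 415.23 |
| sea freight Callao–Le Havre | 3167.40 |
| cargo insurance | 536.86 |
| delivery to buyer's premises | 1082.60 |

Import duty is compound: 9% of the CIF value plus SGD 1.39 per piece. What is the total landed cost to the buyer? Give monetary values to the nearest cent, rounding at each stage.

Total landed cost: SGD 86675.35

FOB: the seller bears costs until goods are on board at the origin port; the buyer bears freight, insurance and all costs thereafter.
Already in the invoice (seller's account under FOB): inland to port, origin terminal — exclude.
CIF value = FOB price + freight + insurance = 74257.55 + 3167.40 + 536.86 = 77961.81
Ad valorem component: 77961.81 × 9% = 7016.56
Specific component: 442 × 1.39 = 614.38
Import duty = 7016.56 + 614.38 = 7630.94
Buyer bears: freight 3167.40 + insurance 536.86 + delivery 1082.60 + duty 7630.94 = 12417.80
Landed cost = invoice 74257.55 + 12417.80 = 86675.35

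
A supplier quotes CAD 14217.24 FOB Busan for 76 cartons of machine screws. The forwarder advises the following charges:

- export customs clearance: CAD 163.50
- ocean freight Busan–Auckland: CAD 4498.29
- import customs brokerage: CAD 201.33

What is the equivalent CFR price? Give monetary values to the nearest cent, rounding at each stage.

Not relevant to the conversion: export clearance — on the seller under both FOB and CFR; already in the FOB price and stays in the CFR price. brokerage — on the buyer under both terms; not part of either seller's price.
From FOB to CFR, the seller additionally bears: freight.
CFR price = 14217.24 + 4498.29 = 18715.53

CFR price: CAD 18715.53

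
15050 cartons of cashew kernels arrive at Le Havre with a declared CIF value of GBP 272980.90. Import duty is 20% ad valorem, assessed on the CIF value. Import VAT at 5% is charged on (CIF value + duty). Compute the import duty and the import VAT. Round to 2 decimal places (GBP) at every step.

Import duty = 272980.90 × 20% = 54596.18
VAT base = CIF + duty = 272980.90 + 54596.18 = 327577.08
Import VAT = 327577.08 × 5% = 16378.85

Import duty: GBP 54596.18; import VAT: GBP 16378.85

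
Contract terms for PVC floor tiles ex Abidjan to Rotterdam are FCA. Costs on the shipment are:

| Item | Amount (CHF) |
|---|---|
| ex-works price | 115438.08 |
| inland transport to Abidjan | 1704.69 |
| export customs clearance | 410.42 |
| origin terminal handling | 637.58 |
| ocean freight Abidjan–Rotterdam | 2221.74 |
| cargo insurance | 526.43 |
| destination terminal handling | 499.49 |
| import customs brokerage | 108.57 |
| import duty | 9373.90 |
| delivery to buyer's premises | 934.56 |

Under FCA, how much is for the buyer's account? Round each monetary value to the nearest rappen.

FCA: the seller delivers export-cleared goods to the carrier; the buyer bears costs from that point.
Seller's account: goods 115438.08 + inland to port 1704.69 + export clearance 410.42 = 117553.19
Buyer's account: origin terminal 637.58 + freight 2221.74 + insurance 526.43 + destination terminal 499.49 + brokerage 108.57 + duty 9373.90 + delivery 934.56 = 14302.27

Buyer's account: CHF 14302.27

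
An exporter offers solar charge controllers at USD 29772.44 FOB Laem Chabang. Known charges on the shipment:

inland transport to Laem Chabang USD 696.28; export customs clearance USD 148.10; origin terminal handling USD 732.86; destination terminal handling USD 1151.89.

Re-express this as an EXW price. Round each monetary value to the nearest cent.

Not relevant to the conversion: destination terminal — on the buyer under both terms; not part of either seller's price.
From FOB to EXW, the seller no longer bears: inland to port, export clearance, origin terminal.
EXW price = 29772.44 − 696.28 − 148.10 − 732.86 = 28195.20

EXW price: USD 28195.20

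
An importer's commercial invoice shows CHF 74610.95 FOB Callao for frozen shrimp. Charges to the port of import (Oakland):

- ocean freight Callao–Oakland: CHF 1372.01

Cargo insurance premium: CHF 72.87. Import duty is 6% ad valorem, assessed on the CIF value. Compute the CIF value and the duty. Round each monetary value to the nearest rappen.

CIF value: CHF 76055.83; import duty: CHF 4563.35

CIF = FOB price + freight + insurance
CIF = 74610.95 + 1372.01 + 72.87 = 76055.83
Import duty = 76055.83 × 6% = 4563.35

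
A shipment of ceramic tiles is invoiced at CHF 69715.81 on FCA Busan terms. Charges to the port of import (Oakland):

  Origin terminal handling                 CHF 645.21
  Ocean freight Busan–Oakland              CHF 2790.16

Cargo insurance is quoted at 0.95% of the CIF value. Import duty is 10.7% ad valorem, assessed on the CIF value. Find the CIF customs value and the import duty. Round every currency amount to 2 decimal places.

CIF value: CHF 73852.78; import duty: CHF 7902.25

Let C be the CIF value. C = FCA price + pre-shipment costs + freight + 0.95% × C
C − 0.95% × C = 69715.81 + 645.21 + 2790.16
0.9905 × C = 73151.18
C = 73151.18 / 0.9905 = 73852.78
Insurance premium = 0.95% × 73852.78 = 701.60
Import duty = 73852.78 × 10.7% = 7902.25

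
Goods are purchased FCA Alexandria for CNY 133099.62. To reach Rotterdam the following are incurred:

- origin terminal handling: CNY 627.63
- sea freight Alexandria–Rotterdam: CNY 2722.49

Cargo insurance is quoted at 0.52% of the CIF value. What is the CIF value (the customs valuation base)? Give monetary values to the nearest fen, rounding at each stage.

Let C be the CIF value. C = FCA price + pre-shipment costs + freight + 0.52% × C
C − 0.52% × C = 133099.62 + 627.63 + 2722.49
0.9948 × C = 136449.74
C = 136449.74 / 0.9948 = 137162.99
Insurance premium = 0.52% × 137162.99 = 713.25

CIF value: CNY 137162.99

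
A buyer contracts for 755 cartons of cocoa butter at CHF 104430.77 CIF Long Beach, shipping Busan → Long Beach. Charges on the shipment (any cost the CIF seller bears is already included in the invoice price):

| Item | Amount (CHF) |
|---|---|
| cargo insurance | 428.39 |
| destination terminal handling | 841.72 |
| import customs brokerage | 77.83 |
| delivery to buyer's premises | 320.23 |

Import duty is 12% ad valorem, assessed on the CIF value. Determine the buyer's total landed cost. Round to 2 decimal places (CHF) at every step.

Total landed cost: CHF 118202.24

CIF: the seller pays costs through ocean freight and marine insurance to the destination port.
Already in the invoice (seller's account under CIF): insurance — exclude.
The CIF price already equals the CIF value: 104430.77
Import duty = 104430.77 × 12% = 12531.69
Buyer bears: destination terminal 841.72 + brokerage 77.83 + delivery 320.23 + duty 12531.69 = 13771.47
Landed cost = invoice 104430.77 + 13771.47 = 118202.24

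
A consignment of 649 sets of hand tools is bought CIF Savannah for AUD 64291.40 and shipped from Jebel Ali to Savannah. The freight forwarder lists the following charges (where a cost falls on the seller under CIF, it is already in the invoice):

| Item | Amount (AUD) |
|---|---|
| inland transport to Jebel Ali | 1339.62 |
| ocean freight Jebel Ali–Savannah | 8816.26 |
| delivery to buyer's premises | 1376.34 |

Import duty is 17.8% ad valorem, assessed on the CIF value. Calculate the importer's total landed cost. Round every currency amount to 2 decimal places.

CIF: the seller pays costs through ocean freight and marine insurance to the destination port.
Already in the invoice (seller's account under CIF): inland to port, freight — exclude.
The CIF price already equals the CIF value: 64291.40
Import duty = 64291.40 × 17.8% = 11443.87
Buyer bears: delivery 1376.34 + duty 11443.87 = 12820.21
Landed cost = invoice 64291.40 + 12820.21 = 77111.61

Total landed cost: AUD 77111.61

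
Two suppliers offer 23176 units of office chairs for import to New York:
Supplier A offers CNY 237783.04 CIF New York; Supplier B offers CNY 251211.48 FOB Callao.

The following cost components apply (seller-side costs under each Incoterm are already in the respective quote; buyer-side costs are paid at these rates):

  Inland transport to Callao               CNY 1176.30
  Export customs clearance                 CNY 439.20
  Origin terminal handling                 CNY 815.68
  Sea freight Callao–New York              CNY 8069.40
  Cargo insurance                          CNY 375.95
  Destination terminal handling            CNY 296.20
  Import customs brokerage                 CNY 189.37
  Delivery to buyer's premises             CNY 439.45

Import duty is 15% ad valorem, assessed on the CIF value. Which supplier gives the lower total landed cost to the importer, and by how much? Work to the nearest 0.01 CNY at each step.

Supplier A (CIF):
The CIF price already equals the CIF value: 237783.04
Import duty = 237783.04 × 15% = 35667.46
Buyer bears (A): 296.20 + 189.37 + 439.45 = 925.02
Landed cost (A) = invoice 237783.04 + 925.02 + duty 35667.46 = 274375.52
Supplier B (FOB):
CIF value = FOB price + freight + insurance = 251211.48 + 8069.40 + 375.95 = 259656.83
Import duty = 259656.83 × 15% = 38948.52
Buyer bears (B): 8069.40 + 375.95 + 296.20 + 189.37 + 439.45 = 9370.37
Landed cost (B) = invoice 251211.48 + 9370.37 + duty 38948.52 = 299530.37
Difference = |274375.52 − 299530.37| = 25154.85

Supplier A is cheaper by CNY 25154.85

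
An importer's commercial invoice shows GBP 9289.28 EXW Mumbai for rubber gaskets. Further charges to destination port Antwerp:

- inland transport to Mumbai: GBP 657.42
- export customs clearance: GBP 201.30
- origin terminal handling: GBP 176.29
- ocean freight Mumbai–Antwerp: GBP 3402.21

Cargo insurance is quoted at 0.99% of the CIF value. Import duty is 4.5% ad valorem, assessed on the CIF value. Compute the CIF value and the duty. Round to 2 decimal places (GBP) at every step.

Let C be the CIF value. C = EXW price + pre-shipment costs + freight + 0.99% × C
C − 0.99% × C = 9289.28 + 657.42 + 201.30 + 176.29 + 3402.21
0.9901 × C = 13726.50
C = 13726.50 / 0.9901 = 13863.75
Insurance premium = 0.99% × 13863.75 = 137.25
Import duty = 13863.75 × 4.5% = 623.87

CIF value: GBP 13863.75; import duty: GBP 623.87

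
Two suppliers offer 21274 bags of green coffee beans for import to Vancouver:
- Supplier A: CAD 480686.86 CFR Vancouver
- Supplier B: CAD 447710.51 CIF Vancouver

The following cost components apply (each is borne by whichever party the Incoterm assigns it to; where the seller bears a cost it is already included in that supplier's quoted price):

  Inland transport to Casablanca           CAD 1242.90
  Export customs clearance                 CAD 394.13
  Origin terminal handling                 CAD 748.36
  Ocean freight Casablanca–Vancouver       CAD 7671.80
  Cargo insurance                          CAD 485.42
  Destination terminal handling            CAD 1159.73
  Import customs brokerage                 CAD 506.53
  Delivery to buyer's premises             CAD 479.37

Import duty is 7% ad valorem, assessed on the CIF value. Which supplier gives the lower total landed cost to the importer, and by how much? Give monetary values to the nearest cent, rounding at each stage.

Supplier A (CFR):
CIF value = CFR price + insurance = 480686.86 + 485.42 = 481172.28
Import duty = 481172.28 × 7% = 33682.06
Buyer bears (A): 485.42 + 1159.73 + 506.53 + 479.37 = 2631.05
Landed cost (A) = invoice 480686.86 + 2631.05 + duty 33682.06 = 516999.97
Supplier B (CIF):
The CIF price already equals the CIF value: 447710.51
Import duty = 447710.51 × 7% = 31339.74
Buyer bears (B): 1159.73 + 506.53 + 479.37 = 2145.63
Landed cost (B) = invoice 447710.51 + 2145.63 + duty 31339.74 = 481195.88
Difference = |516999.97 − 481195.88| = 35804.09

Supplier B is cheaper by CAD 35804.09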